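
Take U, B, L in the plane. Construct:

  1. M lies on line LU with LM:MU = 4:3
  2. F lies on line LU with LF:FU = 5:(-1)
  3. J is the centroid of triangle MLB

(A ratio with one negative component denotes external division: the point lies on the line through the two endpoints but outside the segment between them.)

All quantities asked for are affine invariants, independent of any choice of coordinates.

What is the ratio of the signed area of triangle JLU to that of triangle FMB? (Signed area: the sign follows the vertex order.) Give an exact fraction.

[JLU]:[FMB] = -28/57

Choose coordinates U = (0, 0), B = (1, 0), L = (0, 1).
1. M lies on line LU with LM:MU = 4:3 ⇒ M = (0, 3/7)
2. F lies on line LU with LF:FU = 5:(-1) ⇒ F = (0, -1/4)
3. J is the centroid of triangle MLB ⇒ J = (1/3, 10/21)
2·[JLU] = 1/3, 2·[FMB] = -19/28
[JLU]:[FMB] = 1/3:-19/28 = -28/57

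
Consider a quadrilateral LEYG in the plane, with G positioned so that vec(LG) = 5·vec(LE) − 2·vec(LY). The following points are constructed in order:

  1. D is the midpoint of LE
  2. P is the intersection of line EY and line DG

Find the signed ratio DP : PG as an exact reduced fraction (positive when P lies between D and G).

DP:PG = 1/4

Assign L = (0, 0), E = (1, 0), Y = (0, 1), G = (5, -2) — the answer is frame-independent, so this choice is without loss of generality.
1. D is the midpoint of LE ⇒ D = (1/2, 0)
2. P is the intersection of line EY and line DG ⇒ P = (7/5, -2/5)
P = D + t·(G−D) with t = 1/5, so DP:PG = t:(1−t) = 1/5:4/5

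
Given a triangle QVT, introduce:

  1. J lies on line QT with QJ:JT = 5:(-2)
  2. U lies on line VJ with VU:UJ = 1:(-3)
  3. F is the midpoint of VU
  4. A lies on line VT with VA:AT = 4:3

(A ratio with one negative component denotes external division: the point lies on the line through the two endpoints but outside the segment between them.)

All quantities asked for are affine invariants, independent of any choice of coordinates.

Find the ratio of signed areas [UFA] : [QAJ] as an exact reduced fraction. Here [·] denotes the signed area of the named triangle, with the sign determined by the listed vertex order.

[UFA]:[QAJ] = 2/15

Set Q = (0, 0), V = (1, 0), T = (0, 1); any affine frame gives the same invariant.
1. J lies on line QT with QJ:JT = 5:(-2) ⇒ J = (0, 5/3)
2. U lies on line VJ with VU:UJ = 1:(-3) ⇒ U = (3/2, -5/6)
3. F is the midpoint of VU ⇒ F = (5/4, -5/12)
4. A lies on line VT with VA:AT = 4:3 ⇒ A = (3/7, 4/7)
2·[UFA] = 2/21, 2·[QAJ] = 5/7
[UFA]:[QAJ] = 2/21:5/7 = 2/15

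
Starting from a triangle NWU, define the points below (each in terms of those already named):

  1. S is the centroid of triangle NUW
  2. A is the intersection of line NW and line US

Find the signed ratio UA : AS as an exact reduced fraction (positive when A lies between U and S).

Choose coordinates N = (0, 0), W = (1, 0), U = (0, 1).
1. S is the centroid of triangle NUW ⇒ S = (1/3, 1/3)
2. A is the intersection of line NW and line US ⇒ A = (1/2, 0)
A = U + t·(S−U) with t = 3/2, so UA:AS = t:(1−t) = 3/2:-1/2

UA:AS = -3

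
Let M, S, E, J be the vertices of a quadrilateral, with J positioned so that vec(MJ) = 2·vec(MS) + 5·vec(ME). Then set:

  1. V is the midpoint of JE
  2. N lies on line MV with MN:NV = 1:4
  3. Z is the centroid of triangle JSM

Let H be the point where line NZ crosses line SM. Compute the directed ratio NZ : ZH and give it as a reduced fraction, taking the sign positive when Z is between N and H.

NZ:ZH = -16/25

Set M = (0, 0), S = (1, 0), E = (0, 1), J = (2, 5); any affine frame gives the same invariant.
1. V is the midpoint of JE ⇒ V = (1, 3)
2. N lies on line MV with MN:NV = 1:4 ⇒ N = (1/5, 3/5)
3. Z is the centroid of triangle JSM ⇒ Z = (1, 5/3)
line NZ meets SM at H = (-1/4, 0)
Z = N + t·(H−N) with t = -16/9, so NZ:ZH = -16/9:25/9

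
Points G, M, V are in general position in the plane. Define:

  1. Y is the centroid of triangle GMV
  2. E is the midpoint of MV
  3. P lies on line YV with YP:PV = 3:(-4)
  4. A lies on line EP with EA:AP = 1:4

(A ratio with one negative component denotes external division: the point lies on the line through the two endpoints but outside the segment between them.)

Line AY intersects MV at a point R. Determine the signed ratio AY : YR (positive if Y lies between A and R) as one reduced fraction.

AY:YR = -1/5

Work in coordinates with G = (0, 0), M = (1, 0), V = (0, 1).
1. Y is the centroid of triangle GMV ⇒ Y = (1/3, 1/3)
2. E is the midpoint of MV ⇒ E = (1/2, 1/2)
3. P lies on line YV with YP:PV = 3:(-4) ⇒ P = (4/3, -5/3)
4. A lies on line EP with EA:AP = 1:4 ⇒ A = (2/3, 1/15)
line AY meets MV at R = (2, -1)
Y = A + t·(R−A) with t = -1/4, so AY:YR = -1/4:5/4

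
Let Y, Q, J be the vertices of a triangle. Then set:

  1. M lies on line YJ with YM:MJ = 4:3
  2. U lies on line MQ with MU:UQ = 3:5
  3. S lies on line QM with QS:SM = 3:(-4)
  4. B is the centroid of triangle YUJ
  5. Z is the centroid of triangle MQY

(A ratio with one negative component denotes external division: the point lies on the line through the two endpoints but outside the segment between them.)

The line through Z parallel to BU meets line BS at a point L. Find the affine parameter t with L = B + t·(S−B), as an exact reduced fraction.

Choose coordinates Y = (0, 0), Q = (1, 0), J = (0, 1).
1. M lies on line YJ with YM:MJ = 4:3 ⇒ M = (0, 4/7)
2. U lies on line MQ with MU:UQ = 3:5 ⇒ U = (3/8, 5/14)
3. S lies on line QM with QS:SM = 3:(-4) ⇒ S = (4, -12/7)
4. B is the centroid of triangle YUJ ⇒ B = (1/8, 19/42)
5. Z is the centroid of triangle MQY ⇒ Z = (1/3, 4/21)
through Z parallel to BU: direction (1/4, -2/21); meets BS at L = (100/87, -220/1827)
L = B + t·(S−B) with t = 23/87

t = 23/87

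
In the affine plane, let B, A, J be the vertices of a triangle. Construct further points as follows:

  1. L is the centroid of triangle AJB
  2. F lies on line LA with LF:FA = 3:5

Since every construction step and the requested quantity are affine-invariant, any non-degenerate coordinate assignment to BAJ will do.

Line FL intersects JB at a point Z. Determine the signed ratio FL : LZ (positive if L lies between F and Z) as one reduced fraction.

Choose coordinates B = (0, 0), A = (1, 0), J = (0, 1).
1. L is the centroid of triangle AJB ⇒ L = (1/3, 1/3)
2. F lies on line LA with LF:FA = 3:5 ⇒ F = (7/12, 5/24)
line FL meets JB at Z = (0, 1/2)
L = F + t·(Z−F) with t = 3/7, so FL:LZ = 3/7:4/7

FL:LZ = 3/4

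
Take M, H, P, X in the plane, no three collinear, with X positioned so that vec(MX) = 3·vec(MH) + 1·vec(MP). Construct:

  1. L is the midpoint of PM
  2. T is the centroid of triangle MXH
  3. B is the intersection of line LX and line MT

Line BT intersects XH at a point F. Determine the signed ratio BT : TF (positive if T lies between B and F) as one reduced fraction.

Work in coordinates with M = (0, 0), H = (1, 0), P = (0, 1), X = (3, 1).
1. L is the midpoint of PM ⇒ L = (0, 1/2)
2. T is the centroid of triangle MXH ⇒ T = (4/3, 1/3)
3. B is the intersection of line LX and line MT ⇒ B = (6, 3/2)
line BT meets XH at F = (2, 1/2)
T = B + t·(F−B) with t = 7/6, so BT:TF = 7/6:-1/6

BT:TF = -7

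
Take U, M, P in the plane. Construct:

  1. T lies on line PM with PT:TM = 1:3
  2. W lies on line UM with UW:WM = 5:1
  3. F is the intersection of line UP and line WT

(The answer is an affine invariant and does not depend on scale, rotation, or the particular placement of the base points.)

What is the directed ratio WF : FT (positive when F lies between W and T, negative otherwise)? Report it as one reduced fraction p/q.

WF:FT = -10/3

Set U = (0, 0), M = (1, 0), P = (0, 1); any affine frame gives the same invariant.
1. T lies on line PM with PT:TM = 1:3 ⇒ T = (1/4, 3/4)
2. W lies on line UM with UW:WM = 5:1 ⇒ W = (5/6, 0)
3. F is the intersection of line UP and line WT ⇒ F = (0, 15/14)
F = W + t·(T−W) with t = 10/7, so WF:FT = t:(1−t) = 10/7:-3/7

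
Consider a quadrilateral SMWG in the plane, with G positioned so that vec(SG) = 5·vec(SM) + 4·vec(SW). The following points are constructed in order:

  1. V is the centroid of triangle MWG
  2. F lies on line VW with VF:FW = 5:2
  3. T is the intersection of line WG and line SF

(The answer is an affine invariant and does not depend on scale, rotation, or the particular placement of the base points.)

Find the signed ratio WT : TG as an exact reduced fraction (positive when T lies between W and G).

Set S = (0, 0), M = (1, 0), W = (0, 1), G = (5, 4); any affine frame gives the same invariant.
1. V is the centroid of triangle MWG ⇒ V = (2, 5/3)
2. F lies on line VW with VF:FW = 5:2 ⇒ F = (4/7, 25/21)
3. T is the intersection of line WG and line SF ⇒ T = (60/89, 125/89)
T = W + t·(G−W) with t = 12/89, so WT:TG = t:(1−t) = 12/89:77/89

WT:TG = 12/77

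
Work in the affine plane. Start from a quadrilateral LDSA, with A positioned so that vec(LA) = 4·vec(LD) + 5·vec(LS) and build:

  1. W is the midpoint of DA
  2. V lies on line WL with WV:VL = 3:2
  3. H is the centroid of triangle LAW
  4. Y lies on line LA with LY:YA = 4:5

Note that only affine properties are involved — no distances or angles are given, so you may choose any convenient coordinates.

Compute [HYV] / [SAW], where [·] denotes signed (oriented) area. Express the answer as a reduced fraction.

[HYV]:[SAW] = -7/108

Work in coordinates with L = (0, 0), D = (1, 0), S = (0, 1), A = (4, 5).
1. W is the midpoint of DA ⇒ W = (5/2, 5/2)
2. V lies on line WL with WV:VL = 3:2 ⇒ V = (1, 1)
3. H is the centroid of triangle LAW ⇒ H = (13/6, 5/2)
4. Y lies on line LA with LY:YA = 4:5 ⇒ Y = (16/9, 20/9)
2·[HYV] = 7/27, 2·[SAW] = -4
[HYV]:[SAW] = 7/27:-4 = -7/108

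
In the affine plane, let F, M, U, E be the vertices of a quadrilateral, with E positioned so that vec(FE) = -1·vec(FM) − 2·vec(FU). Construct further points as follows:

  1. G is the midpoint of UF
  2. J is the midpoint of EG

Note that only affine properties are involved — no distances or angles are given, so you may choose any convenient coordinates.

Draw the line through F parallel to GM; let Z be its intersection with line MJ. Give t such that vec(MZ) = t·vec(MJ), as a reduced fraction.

t = 1/3

Work in coordinates with F = (0, 0), M = (1, 0), U = (0, 1), E = (-1, -2).
1. G is the midpoint of UF ⇒ G = (0, 1/2)
2. J is the midpoint of EG ⇒ J = (-1/2, -3/4)
through F parallel to GM: direction (1, -1/2); meets MJ at Z = (1/2, -1/4)
Z = M + t·(J−M) with t = 1/3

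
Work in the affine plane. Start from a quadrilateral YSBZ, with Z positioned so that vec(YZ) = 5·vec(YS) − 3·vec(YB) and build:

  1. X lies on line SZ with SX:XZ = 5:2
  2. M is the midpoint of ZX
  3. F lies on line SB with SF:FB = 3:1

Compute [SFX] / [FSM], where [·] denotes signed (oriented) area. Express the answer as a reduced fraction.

[SFX]:[FSM] = -5/6

Choose coordinates Y = (0, 0), S = (1, 0), B = (0, 1), Z = (5, -3).
1. X lies on line SZ with SX:XZ = 5:2 ⇒ X = (27/7, -15/7)
2. M is the midpoint of ZX ⇒ M = (31/7, -18/7)
3. F lies on line SB with SF:FB = 3:1 ⇒ F = (1/4, 3/4)
2·[SFX] = -15/28, 2·[FSM] = 9/14
[SFX]:[FSM] = -15/28:9/14 = -5/6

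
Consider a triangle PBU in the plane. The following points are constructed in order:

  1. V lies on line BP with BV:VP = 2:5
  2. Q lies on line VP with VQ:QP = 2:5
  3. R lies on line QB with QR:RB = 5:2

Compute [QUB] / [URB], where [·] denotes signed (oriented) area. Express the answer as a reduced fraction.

Assign P = (0, 0), B = (1, 0), U = (0, 1) — the answer is frame-independent, so this choice is without loss of generality.
1. V lies on line BP with BV:VP = 2:5 ⇒ V = (5/7, 0)
2. Q lies on line VP with VQ:QP = 2:5 ⇒ Q = (25/49, 0)
3. R lies on line QB with QR:RB = 5:2 ⇒ R = (295/343, 0)
2·[QUB] = -24/49, 2·[URB] = 48/343
[QUB]:[URB] = -24/49:48/343 = -7/2

[QUB]:[URB] = -7/2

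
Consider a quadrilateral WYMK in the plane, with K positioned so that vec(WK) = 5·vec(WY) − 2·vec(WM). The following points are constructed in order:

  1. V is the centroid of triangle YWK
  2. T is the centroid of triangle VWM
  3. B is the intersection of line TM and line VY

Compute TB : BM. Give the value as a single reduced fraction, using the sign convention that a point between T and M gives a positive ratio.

Choose coordinates W = (0, 0), Y = (1, 0), M = (0, 1), K = (5, -2).
1. V is the centroid of triangle YWK ⇒ V = (2, -2/3)
2. T is the centroid of triangle VWM ⇒ T = (2/3, 1/9)
3. B is the intersection of line TM and line VY ⇒ B = (1/2, 1/3)
B = T + t·(M−T) with t = 1/4, so TB:BM = t:(1−t) = 1/4:3/4

TB:BM = 1/3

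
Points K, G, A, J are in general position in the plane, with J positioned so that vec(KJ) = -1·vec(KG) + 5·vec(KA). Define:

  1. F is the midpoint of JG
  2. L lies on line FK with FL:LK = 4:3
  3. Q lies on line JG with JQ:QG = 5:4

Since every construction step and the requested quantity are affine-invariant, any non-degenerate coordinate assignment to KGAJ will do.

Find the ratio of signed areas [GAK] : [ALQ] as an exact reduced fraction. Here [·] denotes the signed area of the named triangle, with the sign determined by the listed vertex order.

Set K = (0, 0), G = (1, 0), A = (0, 1), J = (-1, 5); any affine frame gives the same invariant.
1. F is the midpoint of JG ⇒ F = (0, 5/2)
2. L lies on line FK with FL:LK = 4:3 ⇒ L = (0, 15/14)
3. Q lies on line JG with JQ:QG = 5:4 ⇒ Q = (1/9, 20/9)
2·[GAK] = 1, 2·[ALQ] = -1/126
[GAK]:[ALQ] = 1:-1/126 = -126

[GAK]:[ALQ] = -126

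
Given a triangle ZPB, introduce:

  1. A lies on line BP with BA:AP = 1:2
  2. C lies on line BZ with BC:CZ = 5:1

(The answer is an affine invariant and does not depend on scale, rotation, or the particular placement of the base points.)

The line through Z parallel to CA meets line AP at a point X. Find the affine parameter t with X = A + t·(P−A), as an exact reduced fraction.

t = 1/10

Set Z = (0, 0), P = (1, 0), B = (0, 1); any affine frame gives the same invariant.
1. A lies on line BP with BA:AP = 1:2 ⇒ A = (1/3, 2/3)
2. C lies on line BZ with BC:CZ = 5:1 ⇒ C = (0, 1/6)
through Z parallel to CA: direction (1/3, 1/2); meets AP at X = (2/5, 3/5)
X = A + t·(P−A) with t = 1/10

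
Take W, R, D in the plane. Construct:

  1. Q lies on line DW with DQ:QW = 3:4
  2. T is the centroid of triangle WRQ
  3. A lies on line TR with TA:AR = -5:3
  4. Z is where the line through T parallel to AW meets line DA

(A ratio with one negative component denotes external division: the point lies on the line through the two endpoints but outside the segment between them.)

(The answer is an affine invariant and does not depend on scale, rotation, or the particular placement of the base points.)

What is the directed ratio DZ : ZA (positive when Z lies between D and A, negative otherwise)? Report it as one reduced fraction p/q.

Assign W = (0, 0), R = (1, 0), D = (0, 1) — the answer is frame-independent, so this choice is without loss of generality.
1. Q lies on line DW with DQ:QW = 3:4 ⇒ Q = (0, 4/7)
2. T is the centroid of triangle WRQ ⇒ T = (1/3, 4/21)
3. A lies on line TR with TA:AR = -5:3 ⇒ A = (2, -2/7)
4. Z is where the line through T parallel to AW meets line DA ⇒ Z = (32/21, 1/49)
Z = D + t·(A−D) with t = 16/21, so DZ:ZA = t:(1−t) = 16/21:5/21

DZ:ZA = 16/5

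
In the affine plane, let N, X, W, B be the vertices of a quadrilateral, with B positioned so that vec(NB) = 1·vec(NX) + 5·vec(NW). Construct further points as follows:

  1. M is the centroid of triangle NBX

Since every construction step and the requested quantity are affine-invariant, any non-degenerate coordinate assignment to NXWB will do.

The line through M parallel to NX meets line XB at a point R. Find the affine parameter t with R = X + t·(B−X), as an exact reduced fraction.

Assign N = (0, 0), X = (1, 0), W = (0, 1), B = (1, 5) — the answer is frame-independent, so this choice is without loss of generality.
1. M is the centroid of triangle NBX ⇒ M = (2/3, 5/3)
through M parallel to NX: direction (1, 0); meets XB at R = (1, 5/3)
R = X + t·(B−X) with t = 1/3

t = 1/3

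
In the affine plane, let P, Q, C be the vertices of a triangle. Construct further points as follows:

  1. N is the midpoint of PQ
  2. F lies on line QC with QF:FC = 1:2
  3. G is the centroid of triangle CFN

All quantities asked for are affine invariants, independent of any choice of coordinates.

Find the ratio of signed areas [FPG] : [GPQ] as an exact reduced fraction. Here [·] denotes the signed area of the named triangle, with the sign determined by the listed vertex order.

[FPG]:[GPQ] = -3/8

Assign P = (0, 0), Q = (1, 0), C = (0, 1) — the answer is frame-independent, so this choice is without loss of generality.
1. N is the midpoint of PQ ⇒ N = (1/2, 0)
2. F lies on line QC with QF:FC = 1:2 ⇒ F = (2/3, 1/3)
3. G is the centroid of triangle CFN ⇒ G = (7/18, 4/9)
2·[FPG] = -1/6, 2·[GPQ] = 4/9
[FPG]:[GPQ] = -1/6:4/9 = -3/8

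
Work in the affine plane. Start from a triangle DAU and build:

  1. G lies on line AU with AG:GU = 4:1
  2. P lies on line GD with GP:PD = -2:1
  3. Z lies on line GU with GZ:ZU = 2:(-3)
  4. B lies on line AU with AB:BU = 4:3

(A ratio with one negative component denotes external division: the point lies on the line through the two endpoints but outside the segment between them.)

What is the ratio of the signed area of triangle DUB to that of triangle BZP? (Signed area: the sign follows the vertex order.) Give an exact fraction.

[DUB]:[BZP] = 5/4

Set D = (0, 0), A = (1, 0), U = (0, 1); any affine frame gives the same invariant.
1. G lies on line AU with AG:GU = 4:1 ⇒ G = (1/5, 4/5)
2. P lies on line GD with GP:PD = -2:1 ⇒ P = (-1/5, -4/5)
3. Z lies on line GU with GZ:ZU = 2:(-3) ⇒ Z = (3/5, 2/5)
4. B lies on line AU with AB:BU = 4:3 ⇒ B = (3/7, 4/7)
2·[DUB] = -3/7, 2·[BZP] = -12/35
[DUB]:[BZP] = -3/7:-12/35 = 5/4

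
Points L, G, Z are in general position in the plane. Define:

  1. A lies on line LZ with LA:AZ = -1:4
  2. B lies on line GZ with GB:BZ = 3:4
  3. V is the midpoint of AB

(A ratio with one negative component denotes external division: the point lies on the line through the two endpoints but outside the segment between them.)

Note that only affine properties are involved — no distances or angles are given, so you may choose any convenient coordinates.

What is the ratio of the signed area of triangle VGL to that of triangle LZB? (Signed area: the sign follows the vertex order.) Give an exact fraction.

Set L = (0, 0), G = (1, 0), Z = (0, 1); any affine frame gives the same invariant.
1. A lies on line LZ with LA:AZ = -1:4 ⇒ A = (0, -1/3)
2. B lies on line GZ with GB:BZ = 3:4 ⇒ B = (4/7, 3/7)
3. V is the midpoint of AB ⇒ V = (2/7, 1/21)
2·[VGL] = -1/21, 2·[LZB] = -4/7
[VGL]:[LZB] = -1/21:-4/7 = 1/12

[VGL]:[LZB] = 1/12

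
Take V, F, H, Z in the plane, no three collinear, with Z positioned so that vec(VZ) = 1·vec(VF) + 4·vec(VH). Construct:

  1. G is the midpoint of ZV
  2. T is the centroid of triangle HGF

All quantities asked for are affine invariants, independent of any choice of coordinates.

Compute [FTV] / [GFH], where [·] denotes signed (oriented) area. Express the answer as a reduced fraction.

Choose coordinates V = (0, 0), F = (1, 0), H = (0, 1), Z = (1, 4).
1. G is the midpoint of ZV ⇒ G = (1/2, 2)
2. T is the centroid of triangle HGF ⇒ T = (1/2, 1)
2·[FTV] = 1, 2·[GFH] = -3/2
[FTV]:[GFH] = 1:-3/2 = -2/3

[FTV]:[GFH] = -2/3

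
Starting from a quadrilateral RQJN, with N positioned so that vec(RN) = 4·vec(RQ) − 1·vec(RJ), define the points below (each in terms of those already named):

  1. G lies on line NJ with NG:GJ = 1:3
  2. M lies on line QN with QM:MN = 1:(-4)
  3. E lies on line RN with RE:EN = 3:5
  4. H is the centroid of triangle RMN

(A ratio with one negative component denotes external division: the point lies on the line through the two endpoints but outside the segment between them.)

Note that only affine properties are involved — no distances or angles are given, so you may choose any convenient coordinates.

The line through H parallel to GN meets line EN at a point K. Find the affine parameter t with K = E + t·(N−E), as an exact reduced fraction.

t = 1/9

Work in coordinates with R = (0, 0), Q = (1, 0), J = (0, 1), N = (4, -1).
1. G lies on line NJ with NG:GJ = 1:3 ⇒ G = (3, -1/2)
2. M lies on line QN with QM:MN = 1:(-4) ⇒ M = (0, 1/3)
3. E lies on line RN with RE:EN = 3:5 ⇒ E = (3/2, -3/8)
4. H is the centroid of triangle RMN ⇒ H = (4/3, -2/9)
through H parallel to GN: direction (1, -1/2); meets EN at K = (16/9, -4/9)
K = E + t·(N−E) with t = 1/9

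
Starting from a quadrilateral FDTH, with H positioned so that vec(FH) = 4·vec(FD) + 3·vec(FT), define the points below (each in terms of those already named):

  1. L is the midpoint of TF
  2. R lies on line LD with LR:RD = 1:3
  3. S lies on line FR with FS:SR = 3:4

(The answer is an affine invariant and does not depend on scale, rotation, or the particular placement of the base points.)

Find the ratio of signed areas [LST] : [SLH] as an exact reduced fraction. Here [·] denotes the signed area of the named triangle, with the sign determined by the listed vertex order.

[LST]:[SLH] = -3/91

Set F = (0, 0), D = (1, 0), T = (0, 1), H = (4, 3); any affine frame gives the same invariant.
1. L is the midpoint of TF ⇒ L = (0, 1/2)
2. R lies on line LD with LR:RD = 1:3 ⇒ R = (1/4, 3/8)
3. S lies on line FR with FS:SR = 3:4 ⇒ S = (3/28, 9/56)
2·[LST] = 3/56, 2·[SLH] = -13/8
[LST]:[SLH] = 3/56:-13/8 = -3/91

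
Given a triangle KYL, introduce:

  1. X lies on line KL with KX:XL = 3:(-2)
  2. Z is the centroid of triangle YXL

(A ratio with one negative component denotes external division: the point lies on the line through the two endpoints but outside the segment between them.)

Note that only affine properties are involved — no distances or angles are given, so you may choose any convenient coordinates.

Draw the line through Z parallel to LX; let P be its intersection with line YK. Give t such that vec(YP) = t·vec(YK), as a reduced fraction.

t = 2/3

Choose coordinates K = (0, 0), Y = (1, 0), L = (0, 1).
1. X lies on line KL with KX:XL = 3:(-2) ⇒ X = (0, 3)
2. Z is the centroid of triangle YXL ⇒ Z = (1/3, 4/3)
through Z parallel to LX: direction (0, 2); meets YK at P = (1/3, 0)
P = Y + t·(K−Y) with t = 2/3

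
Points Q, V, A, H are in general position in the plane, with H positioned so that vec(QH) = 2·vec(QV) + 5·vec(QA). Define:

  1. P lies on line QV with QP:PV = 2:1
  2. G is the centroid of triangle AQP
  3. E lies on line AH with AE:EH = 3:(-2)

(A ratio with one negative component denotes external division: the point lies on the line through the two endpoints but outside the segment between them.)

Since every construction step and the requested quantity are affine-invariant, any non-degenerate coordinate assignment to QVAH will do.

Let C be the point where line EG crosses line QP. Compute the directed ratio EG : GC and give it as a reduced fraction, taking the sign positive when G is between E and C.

Assign Q = (0, 0), V = (1, 0), A = (0, 1), H = (2, 5) — the answer is frame-independent, so this choice is without loss of generality.
1. P lies on line QV with QP:PV = 2:1 ⇒ P = (2/3, 0)
2. G is the centroid of triangle AQP ⇒ G = (2/9, 1/3)
3. E lies on line AH with AE:EH = 3:(-2) ⇒ E = (6, 13)
line EG meets QP at C = (4/57, 0)
G = E + t·(C−E) with t = 38/39, so EG:GC = 38/39:1/39

EG:GC = 38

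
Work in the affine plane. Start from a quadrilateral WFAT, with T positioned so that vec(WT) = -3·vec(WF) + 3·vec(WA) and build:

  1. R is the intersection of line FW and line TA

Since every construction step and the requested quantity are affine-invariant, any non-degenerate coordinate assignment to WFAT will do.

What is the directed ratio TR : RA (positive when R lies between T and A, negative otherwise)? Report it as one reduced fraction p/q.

TR:RA = -3

Assign W = (0, 0), F = (1, 0), A = (0, 1), T = (-3, 3) — the answer is frame-independent, so this choice is without loss of generality.
1. R is the intersection of line FW and line TA ⇒ R = (3/2, 0)
R = T + t·(A−T) with t = 3/2, so TR:RA = t:(1−t) = 3/2:-1/2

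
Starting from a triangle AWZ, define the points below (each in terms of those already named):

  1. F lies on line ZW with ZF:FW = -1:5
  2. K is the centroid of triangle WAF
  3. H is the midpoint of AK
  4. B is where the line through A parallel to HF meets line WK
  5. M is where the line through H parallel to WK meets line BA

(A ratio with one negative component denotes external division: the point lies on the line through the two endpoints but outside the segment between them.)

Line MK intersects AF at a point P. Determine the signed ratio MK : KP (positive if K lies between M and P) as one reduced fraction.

Set A = (0, 0), W = (1, 0), Z = (0, 1); any affine frame gives the same invariant.
1. F lies on line ZW with ZF:FW = -1:5 ⇒ F = (-1/4, 5/4)
2. K is the centroid of triangle WAF ⇒ K = (1/4, 5/12)
3. H is the midpoint of AK ⇒ H = (1/8, 5/24)
4. B is where the line through A parallel to HF meets line WK ⇒ B = (-1/4, 25/36)
5. M is where the line through H parallel to WK meets line BA ⇒ M = (-1/8, 25/72)
line MK meets AF at P = (-1/14, 5/14)
K = M + t·(P−M) with t = 7, so MK:KP = 7:-6

MK:KP = -7/6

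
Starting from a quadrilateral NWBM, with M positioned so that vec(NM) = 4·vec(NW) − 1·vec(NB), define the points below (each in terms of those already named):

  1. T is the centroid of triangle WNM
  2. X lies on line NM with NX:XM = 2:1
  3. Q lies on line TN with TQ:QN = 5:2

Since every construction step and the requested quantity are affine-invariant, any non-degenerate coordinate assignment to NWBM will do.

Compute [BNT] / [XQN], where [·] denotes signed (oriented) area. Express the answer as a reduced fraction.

[BNT]:[XQN] = 105/4

Set N = (0, 0), W = (1, 0), B = (0, 1), M = (4, -1); any affine frame gives the same invariant.
1. T is the centroid of triangle WNM ⇒ T = (5/3, -1/3)
2. X lies on line NM with NX:XM = 2:1 ⇒ X = (8/3, -2/3)
3. Q lies on line TN with TQ:QN = 5:2 ⇒ Q = (10/21, -2/21)
2·[BNT] = 5/3, 2·[XQN] = 4/63
[BNT]:[XQN] = 5/3:4/63 = 105/4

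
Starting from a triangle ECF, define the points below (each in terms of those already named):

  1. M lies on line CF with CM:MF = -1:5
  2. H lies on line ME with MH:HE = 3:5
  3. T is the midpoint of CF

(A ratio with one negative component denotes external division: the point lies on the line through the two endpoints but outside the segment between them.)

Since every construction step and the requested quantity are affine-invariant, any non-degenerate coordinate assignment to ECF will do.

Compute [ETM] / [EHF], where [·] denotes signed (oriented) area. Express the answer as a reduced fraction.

Assign E = (0, 0), C = (1, 0), F = (0, 1) — the answer is frame-independent, so this choice is without loss of generality.
1. M lies on line CF with CM:MF = -1:5 ⇒ M = (5/4, -1/4)
2. H lies on line ME with MH:HE = 3:5 ⇒ H = (25/32, -5/32)
3. T is the midpoint of CF ⇒ T = (1/2, 1/2)
2·[ETM] = -3/4, 2·[EHF] = 25/32
[ETM]:[EHF] = -3/4:25/32 = -24/25

[ETM]:[EHF] = -24/25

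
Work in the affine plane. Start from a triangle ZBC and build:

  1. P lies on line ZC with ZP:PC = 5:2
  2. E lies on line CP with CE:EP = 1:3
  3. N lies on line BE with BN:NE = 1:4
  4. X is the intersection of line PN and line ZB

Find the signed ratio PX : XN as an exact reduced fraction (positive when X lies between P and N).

Work in coordinates with Z = (0, 0), B = (1, 0), C = (0, 1).
1. P lies on line ZC with ZP:PC = 5:2 ⇒ P = (0, 5/7)
2. E lies on line CP with CE:EP = 1:3 ⇒ E = (0, 13/14)
3. N lies on line BE with BN:NE = 1:4 ⇒ N = (4/5, 13/70)
4. X is the intersection of line PN and line ZB ⇒ X = (40/37, 0)
X = P + t·(N−P) with t = 50/37, so PX:XN = t:(1−t) = 50/37:-13/37

PX:XN = -50/13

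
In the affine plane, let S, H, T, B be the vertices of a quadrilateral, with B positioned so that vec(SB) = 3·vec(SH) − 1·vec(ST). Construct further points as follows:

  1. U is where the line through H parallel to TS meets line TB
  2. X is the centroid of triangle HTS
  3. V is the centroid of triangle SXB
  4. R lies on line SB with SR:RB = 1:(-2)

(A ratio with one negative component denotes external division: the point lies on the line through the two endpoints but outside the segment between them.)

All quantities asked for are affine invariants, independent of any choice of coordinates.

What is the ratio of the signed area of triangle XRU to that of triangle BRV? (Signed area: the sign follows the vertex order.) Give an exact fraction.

[XRU]:[BRV] = 1/2

Assign S = (0, 0), H = (1, 0), T = (0, 1), B = (3, -1) — the answer is frame-independent, so this choice is without loss of generality.
1. U is where the line through H parallel to TS meets line TB ⇒ U = (1, 1/3)
2. X is the centroid of triangle HTS ⇒ X = (1/3, 1/3)
3. V is the centroid of triangle SXB ⇒ V = (10/9, -2/9)
4. R lies on line SB with SR:RB = 1:(-2) ⇒ R = (-3, 1)
2·[XRU] = -4/9, 2·[BRV] = -8/9
[XRU]:[BRV] = -4/9:-8/9 = 1/2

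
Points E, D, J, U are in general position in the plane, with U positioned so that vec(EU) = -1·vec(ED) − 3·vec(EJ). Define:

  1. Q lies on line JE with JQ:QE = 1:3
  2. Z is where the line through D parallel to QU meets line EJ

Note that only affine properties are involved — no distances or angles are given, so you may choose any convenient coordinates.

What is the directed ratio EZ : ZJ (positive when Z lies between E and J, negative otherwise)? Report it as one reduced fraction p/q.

EZ:ZJ = -15/19

Assign E = (0, 0), D = (1, 0), J = (0, 1), U = (-1, -3) — the answer is frame-independent, so this choice is without loss of generality.
1. Q lies on line JE with JQ:QE = 1:3 ⇒ Q = (0, 3/4)
2. Z is where the line through D parallel to QU meets line EJ ⇒ Z = (0, -15/4)
Z = E + t·(J−E) with t = -15/4, so EZ:ZJ = t:(1−t) = -15/4:19/4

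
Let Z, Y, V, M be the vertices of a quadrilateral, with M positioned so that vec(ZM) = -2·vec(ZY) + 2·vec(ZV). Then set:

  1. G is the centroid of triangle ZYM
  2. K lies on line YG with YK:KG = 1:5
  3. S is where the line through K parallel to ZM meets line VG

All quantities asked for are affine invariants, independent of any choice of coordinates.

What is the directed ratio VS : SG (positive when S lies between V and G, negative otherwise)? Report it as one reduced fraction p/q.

Work in coordinates with Z = (0, 0), Y = (1, 0), V = (0, 1), M = (-2, 2).
1. G is the centroid of triangle ZYM ⇒ G = (-1/3, 2/3)
2. K lies on line YG with YK:KG = 1:5 ⇒ K = (7/9, 1/9)
3. S is where the line through K parallel to ZM meets line VG ⇒ S = (-1/18, 17/18)
S = V + t·(G−V) with t = 1/6, so VS:SG = t:(1−t) = 1/6:5/6

VS:SG = 1/5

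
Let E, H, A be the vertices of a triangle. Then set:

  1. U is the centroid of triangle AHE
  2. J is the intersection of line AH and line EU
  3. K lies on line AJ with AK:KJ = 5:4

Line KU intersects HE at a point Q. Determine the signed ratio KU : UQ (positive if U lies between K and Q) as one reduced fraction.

Work in coordinates with E = (0, 0), H = (1, 0), A = (0, 1).
1. U is the centroid of triangle AHE ⇒ U = (1/3, 1/3)
2. J is the intersection of line AH and line EU ⇒ J = (1/2, 1/2)
3. K lies on line AJ with AK:KJ = 5:4 ⇒ K = (5/18, 13/18)
line KU meets HE at Q = (8/21, 0)
U = K + t·(Q−K) with t = 7/13, so KU:UQ = 7/13:6/13

KU:UQ = 7/6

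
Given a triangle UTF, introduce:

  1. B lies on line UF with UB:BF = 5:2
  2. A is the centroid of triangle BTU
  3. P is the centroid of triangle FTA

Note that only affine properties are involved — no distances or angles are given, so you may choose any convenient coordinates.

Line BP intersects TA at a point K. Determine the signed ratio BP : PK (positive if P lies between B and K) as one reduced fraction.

Set U = (0, 0), T = (1, 0), F = (0, 1); any affine frame gives the same invariant.
1. B lies on line UF with UB:BF = 5:2 ⇒ B = (0, 5/7)
2. A is the centroid of triangle BTU ⇒ A = (1/3, 5/21)
3. P is the centroid of triangle FTA ⇒ P = (4/9, 26/63)
line BP meets TA at K = (10/9, -5/126)
P = B + t·(K−B) with t = 2/5, so BP:PK = 2/5:3/5

BP:PK = 2/3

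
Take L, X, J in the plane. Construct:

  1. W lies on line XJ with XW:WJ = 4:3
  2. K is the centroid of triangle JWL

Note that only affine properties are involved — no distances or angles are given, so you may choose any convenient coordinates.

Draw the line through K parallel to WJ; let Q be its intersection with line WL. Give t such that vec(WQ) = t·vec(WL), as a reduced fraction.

t = 1/3

Work in coordinates with L = (0, 0), X = (1, 0), J = (0, 1).
1. W lies on line XJ with XW:WJ = 4:3 ⇒ W = (3/7, 4/7)
2. K is the centroid of triangle JWL ⇒ K = (1/7, 11/21)
through K parallel to WJ: direction (-3/7, 3/7); meets WL at Q = (2/7, 8/21)
Q = W + t·(L−W) with t = 1/3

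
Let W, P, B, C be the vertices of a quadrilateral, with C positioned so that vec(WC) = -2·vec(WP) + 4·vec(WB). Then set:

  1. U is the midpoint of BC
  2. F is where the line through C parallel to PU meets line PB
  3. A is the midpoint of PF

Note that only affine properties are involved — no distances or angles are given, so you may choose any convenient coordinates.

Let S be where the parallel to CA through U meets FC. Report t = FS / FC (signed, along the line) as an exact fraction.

Set W = (0, 0), P = (1, 0), B = (0, 1), C = (-2, 4); any affine frame gives the same invariant.
1. U is the midpoint of BC ⇒ U = (-1, 5/2)
2. F is where the line through C parallel to PU meets line PB ⇒ F = (2, -1)
3. A is the midpoint of PF ⇒ A = (3/2, -1/2)
through U parallel to CA: direction (7/2, -9/2); meets FC at S = (-8, 23/2)
S = F + t·(C−F) with t = 5/2

t = 5/2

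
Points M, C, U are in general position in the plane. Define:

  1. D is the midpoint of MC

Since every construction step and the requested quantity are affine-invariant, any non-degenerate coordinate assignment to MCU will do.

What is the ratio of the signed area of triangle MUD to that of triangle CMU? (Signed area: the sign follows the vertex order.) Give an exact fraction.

[MUD]:[CMU] = 1/2

Work in coordinates with M = (0, 0), C = (1, 0), U = (0, 1).
1. D is the midpoint of MC ⇒ D = (1/2, 0)
2·[MUD] = -1/2, 2·[CMU] = -1
[MUD]:[CMU] = -1/2:-1 = 1/2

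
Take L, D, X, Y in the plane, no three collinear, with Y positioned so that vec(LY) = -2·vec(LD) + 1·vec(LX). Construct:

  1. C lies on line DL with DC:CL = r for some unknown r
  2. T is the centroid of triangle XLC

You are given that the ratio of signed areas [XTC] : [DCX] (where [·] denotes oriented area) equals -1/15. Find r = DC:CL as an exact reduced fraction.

Assign L = (0, 0), D = (1, 0), X = (0, 1), Y = (-2, 1) — the answer is frame-independent, so this choice is without loss of generality.
1. With DC:CL = r, write λ = r/(r+1) so C = D + λ·(L−D); C is affine-linear in λ
2. T is the centroid of triangle XLC ⇒ T is an affine combination of earlier points and hence also affine-linear in λ
Every point depending on C is an affine combination of C and λ-independent points, so each such coordinate is linear in λ; the λ² term in each signed area is a multiple of (L−D)×(L−D) = 0, so 2·[XTC] and 2·[DCX] are each linear in λ. Evaluating at λ=0 and λ=1:
  2·[XTC] = -1/3·λ + 1/3,   2·[DCX] = −λ
So [XTC]:[DCX] = (-1/3·λ + 1/3) / (−λ). Setting this equal to -1/15:
  -1/3·λ + 1/3 = -1/15·(−λ)  ⇒  λ = 5/6
Then r = λ/(1−λ) = (5/6)/(1/6) = 5. Check: with r = 5, C = (1/6, 0) and [XTC]:[DCX] = -1/15 as required.

r = 5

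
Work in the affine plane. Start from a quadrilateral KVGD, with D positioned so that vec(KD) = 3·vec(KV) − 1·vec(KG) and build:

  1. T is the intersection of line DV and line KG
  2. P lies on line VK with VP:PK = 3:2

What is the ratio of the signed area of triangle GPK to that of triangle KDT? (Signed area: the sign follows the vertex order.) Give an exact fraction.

[GPK]:[KDT] = -4/15

Assign K = (0, 0), V = (1, 0), G = (0, 1), D = (3, -1) — the answer is frame-independent, so this choice is without loss of generality.
1. T is the intersection of line DV and line KG ⇒ T = (0, 1/2)
2. P lies on line VK with VP:PK = 3:2 ⇒ P = (2/5, 0)
2·[GPK] = -2/5, 2·[KDT] = 3/2
[GPK]:[KDT] = -2/5:3/2 = -4/15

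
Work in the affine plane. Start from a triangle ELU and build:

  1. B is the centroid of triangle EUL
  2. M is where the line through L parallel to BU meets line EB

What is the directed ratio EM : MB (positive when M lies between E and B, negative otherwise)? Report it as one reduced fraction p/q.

Assign E = (0, 0), L = (1, 0), U = (0, 1) — the answer is frame-independent, so this choice is without loss of generality.
1. B is the centroid of triangle EUL ⇒ B = (1/3, 1/3)
2. M is where the line through L parallel to BU meets line EB ⇒ M = (2/3, 2/3)
M = E + t·(B−E) with t = 2, so EM:MB = t:(1−t) = 2:-1

EM:MB = -2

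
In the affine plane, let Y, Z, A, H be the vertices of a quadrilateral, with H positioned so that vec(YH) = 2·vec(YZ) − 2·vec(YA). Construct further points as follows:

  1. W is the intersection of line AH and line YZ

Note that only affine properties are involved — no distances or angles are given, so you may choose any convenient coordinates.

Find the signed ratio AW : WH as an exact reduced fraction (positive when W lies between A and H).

Choose coordinates Y = (0, 0), Z = (1, 0), A = (0, 1), H = (2, -2).
1. W is the intersection of line AH and line YZ ⇒ W = (2/3, 0)
W = A + t·(H−A) with t = 1/3, so AW:WH = t:(1−t) = 1/3:2/3

AW:WH = 1/2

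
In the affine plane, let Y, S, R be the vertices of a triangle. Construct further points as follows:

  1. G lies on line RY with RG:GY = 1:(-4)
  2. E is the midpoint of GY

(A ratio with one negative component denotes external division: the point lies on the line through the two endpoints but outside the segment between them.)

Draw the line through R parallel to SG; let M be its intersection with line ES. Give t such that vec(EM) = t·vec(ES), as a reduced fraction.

Set Y = (0, 0), S = (1, 0), R = (0, 1); any affine frame gives the same invariant.
1. G lies on line RY with RG:GY = 1:(-4) ⇒ G = (0, 4/3)
2. E is the midpoint of GY ⇒ E = (0, 2/3)
through R parallel to SG: direction (-1, 4/3); meets ES at M = (1/2, 1/3)
M = E + t·(S−E) with t = 1/2

t = 1/2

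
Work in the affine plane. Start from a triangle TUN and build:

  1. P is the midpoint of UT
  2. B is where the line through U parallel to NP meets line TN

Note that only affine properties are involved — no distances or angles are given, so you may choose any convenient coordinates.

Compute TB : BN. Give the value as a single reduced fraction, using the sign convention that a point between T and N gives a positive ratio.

TB:BN = -2

Work in coordinates with T = (0, 0), U = (1, 0), N = (0, 1).
1. P is the midpoint of UT ⇒ P = (1/2, 0)
2. B is where the line through U parallel to NP meets line TN ⇒ B = (0, 2)
B = T + t·(N−T) with t = 2, so TB:BN = t:(1−t) = 2:-1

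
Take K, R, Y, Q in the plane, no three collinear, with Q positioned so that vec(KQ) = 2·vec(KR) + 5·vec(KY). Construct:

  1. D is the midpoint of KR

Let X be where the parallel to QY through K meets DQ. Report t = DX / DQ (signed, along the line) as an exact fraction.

t = 1/2

Set K = (0, 0), R = (1, 0), Y = (0, 1), Q = (2, 5); any affine frame gives the same invariant.
1. D is the midpoint of KR ⇒ D = (1/2, 0)
through K parallel to QY: direction (-2, -4); meets DQ at X = (5/4, 5/2)
X = D + t·(Q−D) with t = 1/2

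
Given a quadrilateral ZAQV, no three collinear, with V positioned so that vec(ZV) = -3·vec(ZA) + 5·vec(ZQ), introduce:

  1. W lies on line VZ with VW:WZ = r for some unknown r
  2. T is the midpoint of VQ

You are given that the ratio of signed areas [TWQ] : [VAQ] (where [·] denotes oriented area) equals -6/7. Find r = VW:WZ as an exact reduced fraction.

r = 4/3

Assign Z = (0, 0), A = (1, 0), Q = (0, 1), V = (-3, 5) — the answer is frame-independent, so this choice is without loss of generality.
1. With VW:WZ = r, write λ = r/(r+1) so W = V + λ·(Z−V); W is affine-linear in λ
2. T is the midpoint of VQ ⇒ T = (-3/2, 3)
Every point depending on W is an affine combination of W and λ-independent points, so each such coordinate is linear in λ; the λ² term in each signed area is a multiple of (Z−V)×(Z−V) = 0, so 2·[TWQ] and 2·[VAQ] are each linear in λ. Evaluating at λ=0 and λ=1:
  2·[TWQ] = 3/2·λ,   2·[VAQ] = -1
So [TWQ]:[VAQ] = (3/2·λ) / (-1). Setting this equal to -6/7:
  3/2·λ = -6/7·(-1)  ⇒  λ = 4/7
Then r = λ/(1−λ) = (4/7)/(3/7) = 4/3. Check: with r = 4/3, W = (-9/7, 15/7) and [TWQ]:[VAQ] = -6/7 as required.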